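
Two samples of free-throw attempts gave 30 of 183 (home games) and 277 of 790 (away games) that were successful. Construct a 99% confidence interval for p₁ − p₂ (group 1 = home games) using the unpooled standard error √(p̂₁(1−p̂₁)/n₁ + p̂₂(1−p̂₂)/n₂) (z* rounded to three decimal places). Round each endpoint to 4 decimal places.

p̂₁ = 30/183 = 0.16393, p̂₂ = 277/790 = 0.35063; p̂₁ − p̂₂ = -0.18670.
SE = √(0.000748961 + 0.000288215) = √0.001037176 = 0.032205.
For 99% confidence, z* = 2.576. Margin = 2.576·0.032205 = 0.08296.
CI: -0.18670 ± 0.08296 = (-0.2697, -0.1037).

(-0.2697, -0.1037)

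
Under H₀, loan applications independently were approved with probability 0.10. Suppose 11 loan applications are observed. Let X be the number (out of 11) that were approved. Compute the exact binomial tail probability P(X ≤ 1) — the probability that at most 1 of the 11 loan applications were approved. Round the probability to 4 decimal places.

X ~ Binomial(n=11, p=0.10).
P(X ≤ 1) = C(11,0)·0.10^0·0.90^11 + C(11,1)·0.10^1·0.90^10.
= 0.313811 + 0.383546 = 0.6974.

P = 0.6974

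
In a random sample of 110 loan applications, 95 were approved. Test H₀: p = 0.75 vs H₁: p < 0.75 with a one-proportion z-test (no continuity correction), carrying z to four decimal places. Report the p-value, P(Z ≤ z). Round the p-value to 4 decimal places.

p-value = 0.9970

The sample proportion is 95/110 = 0.86364.
Null standard error: √(0.75·0.25/110) = √0.001704545 = 0.041286.
z = (p̂ − p₀)/SE = (95/110 − 0.75)/0.041286 ≈ 2.7524.
p-value = P(Z ≤ z) with z = 2.7524 → 0.9970.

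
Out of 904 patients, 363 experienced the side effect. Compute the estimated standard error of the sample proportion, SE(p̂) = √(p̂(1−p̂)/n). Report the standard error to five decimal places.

The sample proportion is 363/904 = 0.40155.
p̂(1−p̂) = 0.240308.
Dividing by n and taking the root: √0.000265827 = 0.01630.

SE = 0.01630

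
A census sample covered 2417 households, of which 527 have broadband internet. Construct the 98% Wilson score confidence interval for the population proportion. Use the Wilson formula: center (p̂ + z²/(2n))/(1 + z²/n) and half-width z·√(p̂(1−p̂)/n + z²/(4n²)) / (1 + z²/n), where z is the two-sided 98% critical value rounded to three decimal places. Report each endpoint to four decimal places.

(0.1991, 0.2382)

Here p̂ = 527/2417 = 0.21804 and z = 2.326 (z² = 5.410276).
Denominator 1 + z²/n = 1 + 5.410276/2417 = 1.002238.
Center = (0.21804 + 0.001119)/1.002238 = 0.21867.
Radicand: p̂(1−p̂)/n + z²/(4n²) = 0.000070541 + 0.000000232 = 0.000070773.
Half-width = 2.326·√0.000070773/1.002238 = 0.01952.
So the interval runs from 0.1991 to 0.2382.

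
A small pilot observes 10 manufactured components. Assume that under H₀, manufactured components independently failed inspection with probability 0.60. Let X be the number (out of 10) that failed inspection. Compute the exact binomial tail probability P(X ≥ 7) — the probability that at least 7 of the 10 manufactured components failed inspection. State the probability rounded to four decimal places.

P = 0.3823

X is binomial with n = 10 and p = 0.60.
P(X ≥ 7) = C(10,7)·0.60^7·0.40^3 + C(10,8)·0.60^8·0.40^2 + C(10,9)·0.60^9·0.40^1 + C(10,10)·0.60^10·0.40^0.
= 0.214991 + 0.120932 + 0.040311 + 0.006047 = 0.3823.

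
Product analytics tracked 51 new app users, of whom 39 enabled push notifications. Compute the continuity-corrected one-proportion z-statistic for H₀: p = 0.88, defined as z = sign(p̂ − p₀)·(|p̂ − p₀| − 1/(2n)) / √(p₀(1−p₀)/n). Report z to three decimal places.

z = -2.318

With x = 39 successes in n = 51, p̂ = 0.76471. p̂ − p₀ = -0.115294.
Continuity correction 1/(2n) = 1/102 = 0.009804.
Corrected numerator: |-0.115294| − 0.009804 = 0.105490.
Null standard error: √(0.88·0.12/51) = √0.002070588 = 0.045504.
z = (−)0.105490/0.045504 = -2.318.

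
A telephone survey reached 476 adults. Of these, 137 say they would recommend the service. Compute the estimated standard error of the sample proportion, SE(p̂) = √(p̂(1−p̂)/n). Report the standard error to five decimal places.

The sample proportion is 137/476 = 0.28782.
p̂(1−p̂) = 0.204980.
SE = √(0.204980/476) = √0.000430630 = 0.02075.

SE = 0.02075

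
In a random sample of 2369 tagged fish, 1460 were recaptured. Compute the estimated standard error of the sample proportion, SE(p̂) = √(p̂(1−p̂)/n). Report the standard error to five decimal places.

With x = 1460 successes in n = 2369, p̂ = 0.61629.
p̂(1−p̂) = 0.61629·0.38371 = 0.236477.
SE = √(0.236477/2369) = √0.000099821 = 0.00999.

SE = 0.00999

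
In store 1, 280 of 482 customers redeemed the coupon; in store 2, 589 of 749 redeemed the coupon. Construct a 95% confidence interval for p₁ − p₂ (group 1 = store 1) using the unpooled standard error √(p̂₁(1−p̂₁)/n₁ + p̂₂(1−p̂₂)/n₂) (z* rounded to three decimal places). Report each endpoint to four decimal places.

p̂₁ = 0.58091, p̂₂ = 0.78638, so the observed difference is -0.20547.
Unpooled SE = √(p̂₁(1−p̂₁)/n₁ + p̂₂(1−p̂₂)/n₂) = √(0.000505089 + 0.000224280) = 0.027007.
z* = 1.960 at the 95% level. Margin = 1.960·0.027007 = 0.05293.
Interval: -0.20547 ± 0.05293 → (-0.2584, -0.1525).

(-0.2584, -0.1525)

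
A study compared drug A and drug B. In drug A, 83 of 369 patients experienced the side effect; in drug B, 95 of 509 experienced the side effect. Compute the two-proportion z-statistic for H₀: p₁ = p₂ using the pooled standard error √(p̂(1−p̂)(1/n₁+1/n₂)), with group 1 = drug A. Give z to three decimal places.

p̂₁ = 83/369 = 0.22493, p̂₂ = 95/509 = 0.18664.
Pooled p̂ = (83+95)/(369+509) = 178/878 = 0.20273.
SE = √[p̂(1−p̂)(1/n₁+1/n₂)] = √[0.20273·0.79727·(1/369+1/509)] ≈ 0.027488.
z = 0.03829/0.027488 = 1.393.

z = 1.393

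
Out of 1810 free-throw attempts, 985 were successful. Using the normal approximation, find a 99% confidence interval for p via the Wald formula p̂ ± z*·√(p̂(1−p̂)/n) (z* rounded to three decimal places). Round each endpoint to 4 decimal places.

(0.5140, 0.5744)

With x = 985 successes in n = 1810, p̂ = 0.54420.
SE = √(p̂(1−p̂)/n) = √(0.248046/1810) = 0.011707.
z* = 2.576 at the 99% level.
Margin = 2.576·0.011707 = 0.03016.
CI: 0.54420 ± 0.03016 = (0.5140, 0.5744).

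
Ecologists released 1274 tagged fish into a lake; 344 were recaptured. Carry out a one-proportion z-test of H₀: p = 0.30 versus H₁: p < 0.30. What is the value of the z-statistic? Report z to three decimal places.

z = -2.335

With x = 344 successes in n = 1274, p̂ = 0.27002.
Under H₀, SE = √(p₀(1−p₀)/n) = √(0.30·0.70/1274) = √0.000164835 = 0.012839.
Test statistic: z = -0.02998/0.012839 = -2.335.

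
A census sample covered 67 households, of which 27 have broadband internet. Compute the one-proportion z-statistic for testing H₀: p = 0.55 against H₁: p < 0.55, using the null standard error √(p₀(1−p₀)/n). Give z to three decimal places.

The sample proportion is 27/67 = 0.40299.
Null standard error: √(0.55·0.45/67) = √0.003694030 = 0.060779.
z = (0.40299 − 0.55)/0.060779 = -0.14701/0.060779 = -2.419.

z = -2.419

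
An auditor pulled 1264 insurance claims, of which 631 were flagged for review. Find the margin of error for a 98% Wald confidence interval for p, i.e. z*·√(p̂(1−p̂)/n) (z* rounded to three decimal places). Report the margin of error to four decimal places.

ME = 0.0327

The sample proportion is 631/1264 = 0.49921.
SE(p̂) = √(0.49921·0.50079/1264) = 0.014064.
z* = 2.326 at the 98% level.
Margin of error = z*·SE = 2.326 × 0.014064 = 0.0327.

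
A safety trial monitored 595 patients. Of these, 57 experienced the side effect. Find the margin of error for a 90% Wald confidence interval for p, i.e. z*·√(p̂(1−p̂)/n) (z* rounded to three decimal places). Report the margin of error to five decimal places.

p̂ = 57/595 = 0.09580.
SE(p̂) = √(0.09580·0.90420/595) = 0.012066.
For 90% confidence, z* = 1.645.
Margin of error = z*·SE = 1.645 × 0.012066 = 0.01985.

ME = 0.01985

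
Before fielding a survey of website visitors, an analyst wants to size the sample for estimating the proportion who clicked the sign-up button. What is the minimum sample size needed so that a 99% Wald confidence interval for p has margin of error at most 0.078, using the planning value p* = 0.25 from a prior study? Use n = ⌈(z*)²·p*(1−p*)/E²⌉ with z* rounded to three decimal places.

n = 205

z* = 2.576 at the 99% level.
p*(1−p*) = 0.25·0.75 = 0.1875.
Required n before rounding: 6.635776 × 0.1875 / 0.078² = 204.505.
⌈204.505⌉ = 205.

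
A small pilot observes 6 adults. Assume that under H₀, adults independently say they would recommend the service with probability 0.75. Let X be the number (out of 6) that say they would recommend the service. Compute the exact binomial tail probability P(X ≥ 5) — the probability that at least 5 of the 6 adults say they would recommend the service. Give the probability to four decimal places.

X ~ Binomial(n=6, p=0.75).
P(X ≥ 5) = C(6,5)·0.75^5·0.25^1 + C(6,6)·0.75^6·0.25^0.
= 0.355957 + 0.177979 = 0.5339.

P = 0.5339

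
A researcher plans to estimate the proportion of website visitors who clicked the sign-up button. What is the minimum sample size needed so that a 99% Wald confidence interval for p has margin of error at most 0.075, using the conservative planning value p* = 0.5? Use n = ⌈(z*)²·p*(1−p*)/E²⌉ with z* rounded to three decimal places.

The 99% critical value is z* = 2.576.
p*(1−p*) = 0.2500.
(z*)²·p*(1−p*)/E² = 6.635776·0.2500/0.005625 = 294.923.
Rounding up, n = 295.

n = 295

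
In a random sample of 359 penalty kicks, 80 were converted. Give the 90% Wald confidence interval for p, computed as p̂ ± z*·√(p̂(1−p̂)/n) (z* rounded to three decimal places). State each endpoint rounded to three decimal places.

Sample proportion p̂ = 80/359 = 0.22284.
SE = √(p̂(1−p̂)/n) = √(0.173183/359) = 0.021964.
For 90% confidence, z* = 1.645.
Margin of error: 1.645 × 0.021964 = 0.03613.
Interval: 0.22284 ± 0.03613 → (0.187, 0.259).

(0.187, 0.259)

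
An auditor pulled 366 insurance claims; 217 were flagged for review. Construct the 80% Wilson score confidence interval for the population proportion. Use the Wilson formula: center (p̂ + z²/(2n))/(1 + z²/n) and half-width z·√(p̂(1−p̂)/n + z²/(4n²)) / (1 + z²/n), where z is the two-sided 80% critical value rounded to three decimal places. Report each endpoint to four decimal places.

(0.5596, 0.6253)

p̂ = 217/366 = 0.59290; z = 1.282, so z² = 1.643524.
Denominator 1 + z²/n = 1 + 1.643524/366 = 1.004491.
Center = (0.59290 + 0.002245)/1.004491 = 0.59248.
Radicand: p̂(1−p̂)/n + z²/(4n²) = 0.000659482 + 0.000003067 = 0.000662549.
Half-width = z·√(radicand)/denom = 1.282·0.025740/1.004491 = 0.03285.
So the interval runs from 0.5596 to 0.6253.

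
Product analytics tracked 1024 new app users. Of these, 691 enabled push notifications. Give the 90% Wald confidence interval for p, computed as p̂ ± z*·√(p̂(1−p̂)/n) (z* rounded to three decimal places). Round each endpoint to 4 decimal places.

With x = 691 successes in n = 1024, p̂ = 0.67480.
SE(p̂) = √(0.67480·0.32520/1024) = 0.014639.
z* = 1.645 at the 90% level.
Margin = 1.645·0.014639 = 0.02408.
So the interval runs from 0.6507 to 0.6989.

(0.6507, 0.6989)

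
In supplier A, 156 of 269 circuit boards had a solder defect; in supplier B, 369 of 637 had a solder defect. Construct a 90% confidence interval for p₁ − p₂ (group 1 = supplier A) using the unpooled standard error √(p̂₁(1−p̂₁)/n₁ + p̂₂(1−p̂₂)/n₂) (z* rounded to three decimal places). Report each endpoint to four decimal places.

(-0.0584, 0.0597)

p̂₁ = 0.57993, p̂₂ = 0.57928, so the observed difference is 0.00065.
SE = √(0.000905620 + 0.000382598) = √0.001288218 = 0.035892.
z* = 1.645 at the 90% level. Margin = 1.645·0.035892 = 0.05904.
Interval: 0.00065 ± 0.05904 → (-0.0584, 0.0597).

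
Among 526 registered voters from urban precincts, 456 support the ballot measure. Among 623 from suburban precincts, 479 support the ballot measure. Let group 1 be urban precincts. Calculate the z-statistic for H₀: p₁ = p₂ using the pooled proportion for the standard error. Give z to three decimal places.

Sample proportions: p̂₁ = 456/526 = 0.86692 and p̂₂ = 479/623 = 0.76886.
Pooled p̂ = (456+479)/(526+623) = 935/1149 = 0.81375.
Pooled SE = √[0.1515603·0.00350628] ≈ 0.023052.
z = (p̂₁ − p̂₂)/SE = (0.86692 − 0.76886)/0.023052 = 0.09806/0.023052 = 4.254.

z = 4.254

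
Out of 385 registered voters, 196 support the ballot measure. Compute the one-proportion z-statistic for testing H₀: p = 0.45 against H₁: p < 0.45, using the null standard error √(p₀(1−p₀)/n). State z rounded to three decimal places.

z = 2.331

p̂ = 196/385 = 0.50909.
Null standard error: √(0.45·0.55/385) = √0.000642857 = 0.025355.
Test statistic: z = 0.05909/0.025355 = 2.331.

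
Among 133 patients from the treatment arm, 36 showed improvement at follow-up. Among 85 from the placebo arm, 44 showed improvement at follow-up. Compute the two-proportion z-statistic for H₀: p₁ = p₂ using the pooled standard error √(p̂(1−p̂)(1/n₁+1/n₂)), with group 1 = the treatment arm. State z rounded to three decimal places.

Sample proportions: p̂₁ = 36/133 = 0.27068 and p̂₂ = 44/85 = 0.51765.
Pooled p̂ = (36+44)/(133+85) = 80/218 = 0.36697.
SE = √[p̂(1−p̂)(1/n₁+1/n₂)] = √[0.36697·0.63303·(1/133+1/85)] ≈ 0.066930.
z = -0.24697/0.066930 = -3.690.

z = -3.690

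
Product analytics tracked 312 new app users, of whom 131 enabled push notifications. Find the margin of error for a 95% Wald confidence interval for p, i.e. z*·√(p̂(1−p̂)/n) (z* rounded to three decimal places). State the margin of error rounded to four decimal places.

ME = 0.0548

With x = 131 successes in n = 312, p̂ = 0.41987.
SE = √(p̂(1−p̂)/n) = √(0.243579/312) = 0.027941.
For 95% confidence, z* = 1.960.
So ME = 0.0548.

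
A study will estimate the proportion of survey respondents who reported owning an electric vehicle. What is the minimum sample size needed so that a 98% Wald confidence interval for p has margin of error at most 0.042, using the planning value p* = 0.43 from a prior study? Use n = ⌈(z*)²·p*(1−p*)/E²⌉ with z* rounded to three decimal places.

n = 752

z* = 2.326 at the 98% level.
p*(1−p*) = 0.43·0.57 = 0.2451.
(z*)²·p*(1−p*)/E² = 5.410276·0.2451/0.001764 = 751.734.
⌈751.734⌉ = 752.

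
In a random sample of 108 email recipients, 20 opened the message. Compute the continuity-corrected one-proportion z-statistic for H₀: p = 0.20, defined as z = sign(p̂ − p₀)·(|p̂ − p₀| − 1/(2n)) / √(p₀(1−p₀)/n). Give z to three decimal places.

z = -0.265

The sample proportion is 20/108 = 0.18519. p̂ − p₀ = -0.014815.
1/(2n) = 0.004630.
Corrected numerator: |-0.014815| − 0.004630 = 0.010185.
Under H₀, SE = √(p₀(1−p₀)/n) = √(0.20·0.80/108) = √0.001481481 = 0.038490.
z = −0.010185/0.038490 = -0.265.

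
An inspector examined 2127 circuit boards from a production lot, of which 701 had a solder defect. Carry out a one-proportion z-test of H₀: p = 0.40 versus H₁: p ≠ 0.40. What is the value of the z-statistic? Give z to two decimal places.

z = -6.63

With x = 701 successes in n = 2127, p̂ = 0.32957.
Under H₀, SE = √(p₀(1−p₀)/n) = √(0.40·0.60/2127) = √0.000112835 = 0.010622.
Test statistic: z = -0.07043/0.010622 = -6.63.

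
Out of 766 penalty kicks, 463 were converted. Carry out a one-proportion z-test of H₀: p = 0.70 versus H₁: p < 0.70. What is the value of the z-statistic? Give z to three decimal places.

z = -5.771

Sample proportion p̂ = 463/766 = 0.60444.
SE₀ = √(0.70·0.30/766) = 0.016558.
z = (p̂ − p₀)/SE = (0.60444 − 0.70)/0.016558 = -5.771.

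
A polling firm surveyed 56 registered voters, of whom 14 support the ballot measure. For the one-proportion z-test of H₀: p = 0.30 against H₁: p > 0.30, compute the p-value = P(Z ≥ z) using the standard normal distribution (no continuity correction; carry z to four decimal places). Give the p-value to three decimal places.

p-value = 0.793

Sample proportion p̂ = 14/56 = 0.25000.
Null standard error: √(0.30·0.70/56) = √0.003750000 = 0.061237.
Test statistic (full precision, shown to 4 dp): z = (14/56 − 0.30)/SE₀ ≈ -0.8165.
p-value = P(Z ≥ z) with z = -0.8165 → 0.793.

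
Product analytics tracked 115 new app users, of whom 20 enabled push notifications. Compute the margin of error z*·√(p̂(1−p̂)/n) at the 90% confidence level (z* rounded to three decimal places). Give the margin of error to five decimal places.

ME = 0.05814

p̂ = 20/115 = 0.17391.
Standard error of p̂: √(0.143667/115) = √0.001249281 = 0.035345.
z* = 1.645 at the 90% level.
Margin of error = z*·SE = 1.645 × 0.035345 = 0.05814.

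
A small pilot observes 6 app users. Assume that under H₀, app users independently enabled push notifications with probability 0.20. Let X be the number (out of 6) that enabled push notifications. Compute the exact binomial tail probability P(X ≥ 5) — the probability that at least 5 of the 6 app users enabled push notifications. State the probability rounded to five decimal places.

X ~ Binomial(n=6, p=0.20).
P(X ≥ 5) = C(6,5)·0.20^5·0.80^1 + C(6,6)·0.20^6·0.80^0.
= 0.001536 + 0.000064 = 0.00160.

P = 0.00160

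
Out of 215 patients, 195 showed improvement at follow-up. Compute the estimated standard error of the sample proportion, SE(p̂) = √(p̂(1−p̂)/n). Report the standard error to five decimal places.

SE = 0.01981

The sample proportion is 195/215 = 0.90698.
p̂(1−p̂) = 0.084367.
SE = √(0.084367/215) = √0.000392405 = 0.01981.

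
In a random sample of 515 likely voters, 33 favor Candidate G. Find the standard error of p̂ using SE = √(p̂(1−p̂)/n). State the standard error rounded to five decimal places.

The sample proportion is 33/515 = 0.06408.
p̂(1−p̂) = 0.059974.
SE = √(0.059974/515) = √0.000116454 = 0.01079.

SE = 0.01079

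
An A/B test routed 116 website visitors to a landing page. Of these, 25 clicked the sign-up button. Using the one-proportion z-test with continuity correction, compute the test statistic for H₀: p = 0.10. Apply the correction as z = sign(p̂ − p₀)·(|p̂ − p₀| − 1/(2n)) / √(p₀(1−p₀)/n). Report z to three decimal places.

z = 3.992

Sample proportion p̂ = 25/116 = 0.21552. p̂ − p₀ = 0.115517.
1/(2n) = 0.004310.
Corrected numerator: |0.115517| − 0.004310 = 0.111207.
Null standard error: √(0.10·0.90/116) = √0.000775862 = 0.027854.
z = +0.111207/0.027854 = 3.992.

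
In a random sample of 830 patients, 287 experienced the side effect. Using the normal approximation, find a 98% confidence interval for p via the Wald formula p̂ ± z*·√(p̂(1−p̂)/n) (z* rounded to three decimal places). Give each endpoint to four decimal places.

With x = 287 successes in n = 830, p̂ = 0.34578.
SE(p̂) = √(0.34578·0.65422/830) = 0.016509.
The 98% critical value is z* = 2.326.
Margin of error: 2.326 × 0.016509 = 0.03840.
CI: 0.34578 ± 0.03840 = (0.3074, 0.3842).

(0.3074, 0.3842)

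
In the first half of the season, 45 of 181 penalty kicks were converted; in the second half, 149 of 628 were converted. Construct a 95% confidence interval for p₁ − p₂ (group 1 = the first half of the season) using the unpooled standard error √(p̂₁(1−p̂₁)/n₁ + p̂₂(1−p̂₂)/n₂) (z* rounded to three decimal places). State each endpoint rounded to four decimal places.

(-0.0599, 0.0826)

p̂₁ = 45/181 = 0.24862, p̂₂ = 149/628 = 0.23726; p̂₁ − p̂₂ = 0.01136.
SE = √(0.001032086 + 0.000288166) = √0.001320252 = 0.036335.
For 95% confidence, z* = 1.960. Margin = 1.960·0.036335 = 0.07122.
So the interval runs from -0.0599 to 0.0826.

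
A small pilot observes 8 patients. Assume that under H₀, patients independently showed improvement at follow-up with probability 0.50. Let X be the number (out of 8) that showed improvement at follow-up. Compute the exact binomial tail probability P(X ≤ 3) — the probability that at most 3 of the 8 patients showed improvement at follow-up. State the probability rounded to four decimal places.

X ~ Binomial(n=8, p=0.50).
P(X ≤ 3) = C(8,0)·0.50^0·0.50^8 + C(8,1)·0.50^1·0.50^7 + C(8,2)·0.50^2·0.50^6 + C(8,3)·0.50^3·0.50^5.
= 0.003906 + 0.031250 + 0.109375 + 0.218750 = 0.3633.

P = 0.3633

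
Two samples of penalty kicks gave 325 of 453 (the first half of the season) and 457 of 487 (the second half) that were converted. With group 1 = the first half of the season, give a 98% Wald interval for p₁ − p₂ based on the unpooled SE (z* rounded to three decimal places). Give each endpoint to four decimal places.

(-0.2763, -0.1656)

p̂₁ = 0.71744, p̂₂ = 0.93840, so the observed difference is -0.22096.
SE = √(0.000447506 + 0.000118700) = √0.000566206 = 0.023795.
For 98% confidence, z* = 2.326. Margin = 2.326·0.023795 = 0.05535.
So the interval runs from -0.2763 to -0.1656.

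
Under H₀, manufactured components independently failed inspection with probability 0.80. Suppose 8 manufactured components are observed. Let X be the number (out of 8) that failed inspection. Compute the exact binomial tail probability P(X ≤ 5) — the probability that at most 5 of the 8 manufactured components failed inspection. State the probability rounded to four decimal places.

X ~ Binomial(n=8, p=0.80).
P(X ≤ 5) = Σ_{j=0}^{5} C(8,j)·0.80^j·0.20^{8−j}.
= 0.000003 + 0.000082 + 0.001147 + 0.009175 + 0.045875 + 0.146801 = 0.2031.

P = 0.2031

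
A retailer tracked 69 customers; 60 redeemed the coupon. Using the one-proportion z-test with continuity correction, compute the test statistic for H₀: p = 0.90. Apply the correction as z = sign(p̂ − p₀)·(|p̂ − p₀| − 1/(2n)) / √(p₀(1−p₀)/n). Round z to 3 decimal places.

z = -0.642

With x = 60 successes in n = 69, p̂ = 0.86957. p̂ − p₀ = -0.030435.
Continuity correction 1/(2n) = 1/138 = 0.007246.
Corrected numerator: |-0.030435| − 0.007246 = 0.023189.
Under H₀, SE = √(p₀(1−p₀)/n) = √(0.90·0.10/69) = √0.001304348 = 0.036116.
z = −0.023189/0.036116 = -0.642.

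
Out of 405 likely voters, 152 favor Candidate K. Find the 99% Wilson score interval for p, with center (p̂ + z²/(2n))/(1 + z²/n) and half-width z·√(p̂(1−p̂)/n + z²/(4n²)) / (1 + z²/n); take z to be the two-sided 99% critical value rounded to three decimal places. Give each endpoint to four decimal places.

(0.3158, 0.4388)

Here p̂ = 152/405 = 0.37531 and z = 2.576 (z² = 6.635776).
1 + z²/n = 1.016385.
Adjusted center: (0.37531 + z²/(2n))/1.016385 = 0.37732.
Radicand: p̂(1−p̂)/n + z²/(4n²) = 0.000578894 + 0.000010114 = 0.000589008.
Half-width = z·√(radicand)/denom = 2.576·0.024269/1.016385 = 0.06151.
So the interval runs from 0.3158 to 0.4388.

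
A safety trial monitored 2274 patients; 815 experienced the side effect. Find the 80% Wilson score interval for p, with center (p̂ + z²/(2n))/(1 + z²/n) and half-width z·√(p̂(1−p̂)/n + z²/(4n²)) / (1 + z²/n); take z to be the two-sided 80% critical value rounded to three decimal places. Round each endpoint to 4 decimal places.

(0.3456, 0.3714)

p̂ = 815/2274 = 0.35840; z = 1.282, so z² = 1.643524.
1 + z²/n = 1.000723.
Adjusted center: (0.35840 + z²/(2n))/1.000723 = 0.35850.
Radicand: p̂(1−p̂)/n + z²/(4n²) = 0.000101121 + 0.000000079 = 0.000101200.
Half-width = z·√(radicand)/denom = 1.282·0.010060/1.000723 = 0.01289.
CI: 0.35850 ± 0.01289 = (0.3456, 0.3714).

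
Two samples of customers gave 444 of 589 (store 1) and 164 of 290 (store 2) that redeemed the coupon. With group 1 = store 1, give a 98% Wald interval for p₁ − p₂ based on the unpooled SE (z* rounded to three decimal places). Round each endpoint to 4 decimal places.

p̂₁ = 444/589 = 0.75382, p̂₂ = 164/290 = 0.56552; p̂₁ − p̂₂ = 0.18830.
SE = √(0.000315069 + 0.000847267) = √0.001162336 = 0.034093.
The 98% critical value is z* = 2.326. Margin of error = 0.07930.
So the interval runs from 0.1090 to 0.2676.

(0.1090, 0.2676)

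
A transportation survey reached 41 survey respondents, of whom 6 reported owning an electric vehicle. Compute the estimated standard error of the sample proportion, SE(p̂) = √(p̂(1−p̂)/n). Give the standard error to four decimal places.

With x = 6 successes in n = 41, p̂ = 0.14634.
p̂(1−p̂) = 0.14634·0.85366 = 0.124925.
Dividing by n and taking the root: √0.003046951 = 0.0552.

SE = 0.0552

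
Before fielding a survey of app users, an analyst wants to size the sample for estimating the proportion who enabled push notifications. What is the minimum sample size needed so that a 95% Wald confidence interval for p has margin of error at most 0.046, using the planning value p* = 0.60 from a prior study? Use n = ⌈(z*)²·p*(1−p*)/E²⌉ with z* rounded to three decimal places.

n = 436

z* = 1.960 at the 95% level.
p*(1−p*) = 0.2400.
Required n before rounding: 3.841600 × 0.2400 / 0.046² = 435.720.
Rounding up, n = 436.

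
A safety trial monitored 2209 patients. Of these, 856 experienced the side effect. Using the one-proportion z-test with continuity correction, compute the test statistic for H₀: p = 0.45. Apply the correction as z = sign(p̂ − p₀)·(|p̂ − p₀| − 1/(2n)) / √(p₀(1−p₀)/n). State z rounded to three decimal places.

z = -5.883

Sample proportion p̂ = 856/2209 = 0.38751. p̂ − p₀ = -0.062494.
Continuity correction 1/(2n) = 1/4418 = 0.000226.
Corrected numerator: |-0.062494| − 0.000226 = 0.062268.
SE₀ = √(0.45·0.55/2209) = 0.010585.
z = (−)0.062268/0.010585 = -5.883.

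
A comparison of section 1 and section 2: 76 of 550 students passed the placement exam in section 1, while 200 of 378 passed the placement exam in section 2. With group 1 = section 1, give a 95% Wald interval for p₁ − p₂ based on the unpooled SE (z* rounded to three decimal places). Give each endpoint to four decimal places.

(-0.4489, -0.3329)

p̂₁ = 76/550 = 0.13818, p̂₂ = 200/378 = 0.52910; p̂₁ − p̂₂ = -0.39092.
Unpooled SE = √(p̂₁(1−p̂₁)/n₁ + p̂₂(1−p̂₂)/n₂) = √(0.000216523 + 0.000659135) = 0.029592.
For 95% confidence, z* = 1.960. Margin = 1.960·0.029592 = 0.05800.
So the interval runs from -0.4489 to -0.3329.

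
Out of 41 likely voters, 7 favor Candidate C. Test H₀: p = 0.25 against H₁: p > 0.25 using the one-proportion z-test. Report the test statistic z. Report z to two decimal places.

Sample proportion p̂ = 7/41 = 0.17073.
SE₀ = √(0.25·0.75/41) = 0.067625.
Test statistic: z = -0.07927/0.067625 = -1.17.

z = -1.17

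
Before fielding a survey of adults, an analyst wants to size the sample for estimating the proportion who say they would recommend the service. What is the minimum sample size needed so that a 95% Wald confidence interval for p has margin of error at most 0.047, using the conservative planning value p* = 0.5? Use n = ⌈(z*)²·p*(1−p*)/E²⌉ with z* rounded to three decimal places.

For 95% confidence, z* = 1.960.
p*(1−p*) = 0.50·0.50 = 0.2500.
(z*)²·p*(1−p*)/E² = 3.841600·0.2500/0.002209 = 434.767.
⌈434.767⌉ = 435.

n = 435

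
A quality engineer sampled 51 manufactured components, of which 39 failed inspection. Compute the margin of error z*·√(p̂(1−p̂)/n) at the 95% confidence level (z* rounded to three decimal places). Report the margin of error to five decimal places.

ME = 0.11642

Sample proportion p̂ = 39/51 = 0.76471.
SE(p̂) = √(0.76471·0.23529/51) = 0.059397.
z* = 1.960 at the 95% level.
Margin of error = z*·SE = 1.960 × 0.059397 = 0.11642.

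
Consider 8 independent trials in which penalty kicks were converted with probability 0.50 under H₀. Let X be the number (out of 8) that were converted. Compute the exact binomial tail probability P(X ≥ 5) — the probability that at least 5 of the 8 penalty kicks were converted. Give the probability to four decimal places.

P = 0.3633

X ~ Binomial(n=8, p=0.50).
P(X ≥ 5) = C(8,5)·0.50^5·0.50^3 + C(8,6)·0.50^6·0.50^2 + C(8,7)·0.50^7·0.50^1 + C(8,8)·0.50^8·0.50^0.
= 0.218750 + 0.109375 + 0.031250 + 0.003906 = 0.3633.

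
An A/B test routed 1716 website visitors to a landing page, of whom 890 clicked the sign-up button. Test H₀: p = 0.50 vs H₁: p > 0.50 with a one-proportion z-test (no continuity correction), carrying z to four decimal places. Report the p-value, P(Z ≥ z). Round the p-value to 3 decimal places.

With x = 890 successes in n = 1716, p̂ = 0.51865.
SE₀ = √(0.50·0.50/1716) = 0.012070.
z = (p̂ − p₀)/SE = (890/1716 − 0.50)/0.012070 ≈ 1.5450.
From the standard normal, P(Z ≥ z) = 0.061.

p-value = 0.061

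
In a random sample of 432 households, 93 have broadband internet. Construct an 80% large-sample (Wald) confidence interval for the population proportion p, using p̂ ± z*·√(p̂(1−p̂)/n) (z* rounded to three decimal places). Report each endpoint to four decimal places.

With x = 93 successes in n = 432, p̂ = 0.21528.
SE(p̂) = √(0.21528·0.78472/432) = 0.019775.
z* = 1.282 at the 80% level.
Margin of error: 1.282 × 0.019775 = 0.02535.
So the interval runs from 0.1899 to 0.2406.

(0.1899, 0.2406)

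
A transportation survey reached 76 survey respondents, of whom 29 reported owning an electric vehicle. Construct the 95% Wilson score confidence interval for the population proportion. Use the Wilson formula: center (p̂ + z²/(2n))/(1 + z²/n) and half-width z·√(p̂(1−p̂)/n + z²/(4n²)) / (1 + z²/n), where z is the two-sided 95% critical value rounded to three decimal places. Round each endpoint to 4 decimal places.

p̂ = 29/76 = 0.38158; z = 1.960, so z² = 3.841600.
1 + z²/n = 1.050547.
Adjusted center: (0.38158 + z²/(2n))/1.050547 = 0.38728.
Radicand: p̂(1−p̂)/n + z²/(4n²) = 0.003104953 + 0.000166274 = 0.003271227.
Half-width = 1.960·√0.003271227/1.050547 = 0.10671.
So the interval runs from 0.2806 to 0.4940.

(0.2806, 0.4940)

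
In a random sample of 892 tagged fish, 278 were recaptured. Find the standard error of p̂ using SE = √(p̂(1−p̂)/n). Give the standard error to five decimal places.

SE = 0.01551

The sample proportion is 278/892 = 0.31166.
p̂(1−p̂) = 0.31166·0.68834 = 0.214528.
SE = √(0.214528/892) = 0.01551.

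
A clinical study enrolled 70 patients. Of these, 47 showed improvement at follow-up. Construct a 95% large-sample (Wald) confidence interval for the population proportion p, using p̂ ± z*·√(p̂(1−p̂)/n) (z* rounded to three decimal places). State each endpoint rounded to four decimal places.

With x = 47 successes in n = 70, p̂ = 0.67143.
SE(p̂) = √(0.67143·0.32857/70) = 0.056139.
z* = 1.960 at the 95% level.
Margin = 1.960·0.056139 = 0.11003.
Interval: 0.67143 ± 0.11003 → (0.5614, 0.7815).

(0.5614, 0.7815)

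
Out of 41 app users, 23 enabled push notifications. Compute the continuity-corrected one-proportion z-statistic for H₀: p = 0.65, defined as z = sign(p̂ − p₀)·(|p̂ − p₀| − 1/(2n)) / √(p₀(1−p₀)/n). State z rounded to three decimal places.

z = -1.031

The sample proportion is 23/41 = 0.56098. p̂ − p₀ = -0.089024.
1/(2n) = 0.012195.
Corrected numerator: |-0.089024| − 0.012195 = 0.076829.
SE₀ = √(0.65·0.35/41) = 0.074490.
z = −0.076829/0.074490 = -1.031.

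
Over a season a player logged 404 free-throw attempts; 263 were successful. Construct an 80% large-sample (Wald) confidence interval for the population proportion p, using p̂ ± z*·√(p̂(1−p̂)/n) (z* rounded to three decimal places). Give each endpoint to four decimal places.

Sample proportion p̂ = 263/404 = 0.65099.
SE = √(p̂(1−p̂)/n) = √(0.227202/404) = 0.023715.
For 80% confidence, z* = 1.282.
Margin of error: 1.282 × 0.023715 = 0.03040.
CI: 0.65099 ± 0.03040 = (0.6206, 0.6814).

(0.6206, 0.6814)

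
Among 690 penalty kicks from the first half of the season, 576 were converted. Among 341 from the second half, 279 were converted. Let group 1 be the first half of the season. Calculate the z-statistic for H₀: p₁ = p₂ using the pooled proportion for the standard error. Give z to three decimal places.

z = 0.667

p̂₁ = 576/690 = 0.83478, p̂₂ = 279/341 = 0.81818.
Pooling: p̂ = 855/1031 = 0.82929.
SE = √[p̂(1−p̂)(1/n₁+1/n₂)] = √[0.82929·0.17071·(1/690+1/341)] ≈ 0.024906.
z = (p̂₁ − p̂₂)/SE = (0.83478 − 0.81818)/0.024906 = 0.01660/0.024906 = 0.667.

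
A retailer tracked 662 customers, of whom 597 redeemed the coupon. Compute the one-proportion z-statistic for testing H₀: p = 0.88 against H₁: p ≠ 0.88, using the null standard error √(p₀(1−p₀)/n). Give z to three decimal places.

z = 1.727

Sample proportion p̂ = 597/662 = 0.90181.
Under H₀, SE = √(p₀(1−p₀)/n) = √(0.88·0.12/662) = √0.000159517 = 0.012630.
z = (p̂ − p₀)/SE = (0.90181 − 0.88)/0.012630 = 1.727.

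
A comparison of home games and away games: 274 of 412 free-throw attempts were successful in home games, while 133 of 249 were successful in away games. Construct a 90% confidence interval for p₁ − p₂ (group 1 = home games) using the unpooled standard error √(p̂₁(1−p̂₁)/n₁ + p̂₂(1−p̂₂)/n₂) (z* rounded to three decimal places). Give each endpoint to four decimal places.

(0.0664, 0.1955)

p̂₁ = 274/412 = 0.66505, p̂₂ = 133/249 = 0.53414; p̂₁ − p̂₂ = 0.13091.
SE = √(0.000540677 + 0.000999336) = √0.001540013 = 0.039243.
The 90% critical value is z* = 1.645. Margin = 1.645·0.039243 = 0.06455.
So the interval runs from 0.0664 to 0.1955.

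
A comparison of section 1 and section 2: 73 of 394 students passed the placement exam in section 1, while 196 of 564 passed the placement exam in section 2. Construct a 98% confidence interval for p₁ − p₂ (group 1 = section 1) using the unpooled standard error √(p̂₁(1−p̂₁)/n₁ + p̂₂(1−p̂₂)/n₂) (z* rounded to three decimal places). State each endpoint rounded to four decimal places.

p̂₁ = 0.18528, p̂₂ = 0.34752, so the observed difference is -0.16224.
Unpooled SE = √(p̂₁(1−p̂₁)/n₁ + p̂₂(1−p̂₂)/n₂) = √(0.000383124 + 0.000402038) = 0.028021.
z* = 2.326 at the 98% level. Margin of error = 0.06518.
Interval: -0.16224 ± 0.06518 → (-0.2274, -0.0971).

(-0.2274, -0.0971)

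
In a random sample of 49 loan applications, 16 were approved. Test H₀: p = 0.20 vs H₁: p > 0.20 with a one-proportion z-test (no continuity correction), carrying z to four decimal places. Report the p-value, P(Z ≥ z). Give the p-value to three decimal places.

With x = 16 successes in n = 49, p̂ = 0.32653.
Null standard error: √(0.20·0.80/49) = √0.003265306 = 0.057143.
Test statistic (full precision, shown to 4 dp): z = (16/49 − 0.20)/SE₀ ≈ 2.2143.
p-value = P(Z ≥ z) with z = 2.2143 → 0.013.

p-value = 0.013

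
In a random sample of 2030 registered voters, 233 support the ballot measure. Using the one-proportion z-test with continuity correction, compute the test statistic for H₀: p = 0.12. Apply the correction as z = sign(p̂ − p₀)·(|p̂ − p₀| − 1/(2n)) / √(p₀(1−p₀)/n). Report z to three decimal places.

p̂ = 233/2030 = 0.11478. p̂ − p₀ = -0.005222.
Continuity correction 1/(2n) = 1/4060 = 0.000246.
Corrected numerator: |-0.005222| − 0.000246 = 0.004976.
Null standard error: √(0.12·0.88/2030) = √0.000052020 = 0.007212.
z = (−)0.004976/0.007212 = -0.690.

z = -0.690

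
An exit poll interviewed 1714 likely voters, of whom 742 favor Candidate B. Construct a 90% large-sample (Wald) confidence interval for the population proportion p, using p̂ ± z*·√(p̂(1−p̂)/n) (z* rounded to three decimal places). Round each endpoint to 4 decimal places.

(0.4132, 0.4526)

Sample proportion p̂ = 742/1714 = 0.43291.
SE(p̂) = √(0.43291·0.56709/1714) = 0.011968.
z* = 1.645 at the 90% level.
Margin = 1.645·0.011968 = 0.01969.
So the interval runs from 0.4132 to 0.4526.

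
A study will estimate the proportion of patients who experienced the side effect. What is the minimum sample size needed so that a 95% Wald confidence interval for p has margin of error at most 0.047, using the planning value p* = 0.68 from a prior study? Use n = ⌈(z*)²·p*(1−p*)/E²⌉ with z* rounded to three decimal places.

For 95% confidence, z* = 1.960.
p*(1−p*) = 0.2176.
Required n before rounding: 3.841600 × 0.2176 / 0.047² = 378.421.
⌈378.421⌉ = 379.

n = 379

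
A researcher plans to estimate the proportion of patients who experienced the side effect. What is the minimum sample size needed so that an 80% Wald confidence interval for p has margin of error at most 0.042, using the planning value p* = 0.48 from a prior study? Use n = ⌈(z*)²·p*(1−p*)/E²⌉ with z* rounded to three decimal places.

n = 233

z* = 1.282 at the 80% level.
p*(1−p*) = 0.48·0.52 = 0.2496.
(z*)²·p*(1−p*)/E² = 1.643524·0.2496/0.001764 = 232.553.
⌈232.553⌉ = 233.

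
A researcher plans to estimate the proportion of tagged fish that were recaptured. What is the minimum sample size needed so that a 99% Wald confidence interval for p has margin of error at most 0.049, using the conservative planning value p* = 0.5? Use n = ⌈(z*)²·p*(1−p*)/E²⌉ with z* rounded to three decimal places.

n = 691

z* = 2.576 at the 99% level.
p*(1−p*) = 0.50·0.50 = 0.2500.
(z*)²·p*(1−p*)/E² = 6.635776·0.2500/0.002401 = 690.939.
Rounding up, n = 691.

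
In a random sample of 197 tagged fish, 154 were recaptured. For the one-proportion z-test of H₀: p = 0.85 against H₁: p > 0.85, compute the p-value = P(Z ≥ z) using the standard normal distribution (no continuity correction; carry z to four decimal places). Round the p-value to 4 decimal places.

p-value = 0.9964

Sample proportion p̂ = 154/197 = 0.78173.
Under H₀, SE = √(p₀(1−p₀)/n) = √(0.85·0.15/197) = √0.000647208 = 0.025440.
Test statistic (full precision, shown to 4 dp): z = (154/197 − 0.85)/SE₀ ≈ -2.6837.
From the standard normal, P(Z ≥ z) = 0.9964.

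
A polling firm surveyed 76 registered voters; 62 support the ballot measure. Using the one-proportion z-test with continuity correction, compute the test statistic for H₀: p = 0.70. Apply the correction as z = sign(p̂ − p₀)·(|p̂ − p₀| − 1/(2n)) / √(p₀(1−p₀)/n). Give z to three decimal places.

Sample proportion p̂ = 62/76 = 0.81579. p̂ − p₀ = 0.115789.
1/(2n) = 0.006579.
Corrected numerator: |0.115789| − 0.006579 = 0.109210.
SE₀ = √(0.70·0.30/76) = 0.052566.
z = +0.109210/0.052566 = 2.078.

z = 2.078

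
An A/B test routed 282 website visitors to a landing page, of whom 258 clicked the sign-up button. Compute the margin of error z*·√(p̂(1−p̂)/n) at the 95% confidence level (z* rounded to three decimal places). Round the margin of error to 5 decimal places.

ME = 0.03257

Sample proportion p̂ = 258/282 = 0.91489.
Standard error of p̂: √(0.077863/282) = √0.000276111 = 0.016617.
For 95% confidence, z* = 1.960.
Margin of error = z*·SE = 1.960 × 0.016617 = 0.03257.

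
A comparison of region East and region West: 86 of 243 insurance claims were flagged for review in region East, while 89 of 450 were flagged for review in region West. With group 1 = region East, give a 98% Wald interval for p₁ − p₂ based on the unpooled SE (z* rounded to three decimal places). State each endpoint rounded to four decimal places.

p̂₁ = 86/243 = 0.35391, p̂₂ = 89/450 = 0.19778; p̂₁ − p̂₂ = 0.15613.
Unpooled SE = √(p̂₁(1−p̂₁)/n₁ + p̂₂(1−p̂₂)/n₂) = √(0.000940978 + 0.000352582) = 0.035966.
The 98% critical value is z* = 2.326. Margin = 2.326·0.035966 = 0.08366.
So the interval runs from 0.0725 to 0.2398.

(0.0725, 0.2398)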